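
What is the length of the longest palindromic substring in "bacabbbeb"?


Input: "bacabbbeb"
Checking substrings for palindromes:
  [0:5] "bacab" (len 5) => palindrome
  [1:4] "aca" (len 3) => palindrome
  [4:7] "bbb" (len 3) => palindrome
  [6:9] "beb" (len 3) => palindrome
  [4:6] "bb" (len 2) => palindrome
  [5:7] "bb" (len 2) => palindrome
Longest palindromic substring: "bacab" with length 5

5


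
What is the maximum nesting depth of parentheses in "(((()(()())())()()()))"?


Input: "(((()(()())())()()()))"
Tracking depth:
  Position 0 '(': depth becomes 1
  Position 1 '(': depth becomes 2
  Position 2 '(': depth becomes 3
  Position 3 '(': depth becomes 4
  Position 4 ')': depth becomes 3
  Position 5 '(': depth becomes 4
  Position 6 '(': depth becomes 5
  Position 7 ')': depth becomes 4
  Position 8 '(': depth becomes 5
  Position 9 ')': depth becomes 4
  Position 10 ')': depth becomes 3
  Position 11 '(': depth becomes 4
  Position 12 ')': depth becomes 3
  Position 13 ')': depth becomes 2
  Position 14 '(': depth becomes 3
  Position 15 ')': depth becomes 2
  Position 16 '(': depth becomes 3
  Position 17 ')': depth becomes 2
  Position 18 '(': depth becomes 3
  Position 19 ')': depth becomes 2
  Position 20 ')': depth becomes 1
  Position 21 ')': depth becomes 0
Maximum depth reached: 5

5


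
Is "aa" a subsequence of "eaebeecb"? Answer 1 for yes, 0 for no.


Check if "aa" is a subsequence of "eaebeecb"
Greedy scan:
  Position 0 ('e'): no match needed
  Position 1 ('a'): matches sub[0] = 'a'
  Position 2 ('e'): no match needed
  Position 3 ('b'): no match needed
  Position 4 ('e'): no match needed
  Position 5 ('e'): no match needed
  Position 6 ('c'): no match needed
  Position 7 ('b'): no match needed
Only matched 1/2 characters => not a subsequence

0


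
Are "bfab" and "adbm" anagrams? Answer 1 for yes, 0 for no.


Strings: "bfab", "adbm"
Sorted first:  abbf
Sorted second: abdm
Differ at position 2: 'b' vs 'd' => not anagrams

0


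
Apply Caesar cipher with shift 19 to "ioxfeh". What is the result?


Caesar cipher: shift "ioxfeh" by 19
  'i' (pos 8) + 19 = pos 1 = 'b'
  'o' (pos 14) + 19 = pos 7 = 'h'
  'x' (pos 23) + 19 = pos 16 = 'q'
  'f' (pos 5) + 19 = pos 24 = 'y'
  'e' (pos 4) + 19 = pos 23 = 'x'
  'h' (pos 7) + 19 = pos 0 = 'a'
Result: bhqyxa

bhqyxa


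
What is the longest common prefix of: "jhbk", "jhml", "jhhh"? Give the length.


Words: jhbk, jhml, jhhh
  Position 0: all 'j' => match
  Position 1: all 'h' => match
  Position 2: ('b', 'm', 'h') => mismatch, stop
LCP = "jh" (length 2)

2


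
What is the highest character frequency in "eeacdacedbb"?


Input: eeacdacedbb
Character counts:
  'a': 2
  'b': 2
  'c': 2
  'd': 2
  'e': 3
Maximum frequency: 3

3


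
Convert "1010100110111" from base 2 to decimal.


Input: "1010100110111" in base 2
Positional expansion:
  Digit '1' (value 1) x 2^12 = 4096
  Digit '0' (value 0) x 2^11 = 0
  Digit '1' (value 1) x 2^10 = 1024
  Digit '0' (value 0) x 2^9 = 0
  Digit '1' (value 1) x 2^8 = 256
  Digit '0' (value 0) x 2^7 = 0
  Digit '0' (value 0) x 2^6 = 0
  Digit '1' (value 1) x 2^5 = 32
  Digit '1' (value 1) x 2^4 = 16
  Digit '0' (value 0) x 2^3 = 0
  Digit '1' (value 1) x 2^2 = 4
  Digit '1' (value 1) x 2^1 = 2
  Digit '1' (value 1) x 2^0 = 1
Sum = 5431

5431


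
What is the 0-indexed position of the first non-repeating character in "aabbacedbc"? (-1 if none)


Input: aabbacedbc
Character frequencies:
  'a': 3
  'b': 3
  'c': 2
  'd': 1
  'e': 1
Scanning left to right for freq == 1:
  Position 0 ('a'): freq=3, skip
  Position 1 ('a'): freq=3, skip
  Position 2 ('b'): freq=3, skip
  Position 3 ('b'): freq=3, skip
  Position 4 ('a'): freq=3, skip
  Position 5 ('c'): freq=2, skip
  Position 6 ('e'): unique! => answer = 6

6


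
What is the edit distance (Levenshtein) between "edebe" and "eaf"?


Computing edit distance: "edebe" -> "eaf"
DP table:
           e    a    f
      0    1    2    3
  e   1    0    1    2
  d   2    1    1    2
  e   3    2    2    2
  b   4    3    3    3
  e   5    4    4    4
Edit distance = dp[5][3] = 4

4


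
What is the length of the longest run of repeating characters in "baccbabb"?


Input: "baccbabb"
Scanning for longest run:
  Position 1 ('a'): new char, reset run to 1
  Position 2 ('c'): new char, reset run to 1
  Position 3 ('c'): continues run of 'c', length=2
  Position 4 ('b'): new char, reset run to 1
  Position 5 ('a'): new char, reset run to 1
  Position 6 ('b'): new char, reset run to 1
  Position 7 ('b'): continues run of 'b', length=2
Longest run: 'c' with length 2

2


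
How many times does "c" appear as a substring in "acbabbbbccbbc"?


Searching for "c" in "acbabbbbccbbc"
Scanning each position:
  Position 0: "a" => no
  Position 1: "c" => MATCH
  Position 2: "b" => no
  Position 3: "a" => no
  Position 4: "b" => no
  Position 5: "b" => no
  Position 6: "b" => no
  Position 7: "b" => no
  Position 8: "c" => MATCH
  Position 9: "c" => MATCH
  Position 10: "b" => no
  Position 11: "b" => no
  Position 12: "c" => MATCH
Total occurrences: 4

4


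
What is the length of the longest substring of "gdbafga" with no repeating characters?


Input: "gdbafga"
Sliding window (track last position of each char):
  Position 0 ('g'): window [0,0] length 1 -- new best
  Position 1 ('d'): window [0,1] length 2 -- new best
  Position 2 ('b'): window [0,2] length 3 -- new best
  Position 3 ('a'): window [0,3] length 4 -- new best
  Position 4 ('f'): window [0,4] length 5 -- new best
  Position 5 ('g'): repeat (last at 0), move window start to 1
  Position 5 ('g'): window [1,5] length 5
  Position 6 ('a'): repeat (last at 3), move window start to 4
  Position 6 ('a'): window [4,6] length 3
Longest substring with no repeats: "gdbaf" with length 5

5


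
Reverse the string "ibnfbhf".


Input: ibnfbhf
Reading characters right to left:
  Position 6: 'f'
  Position 5: 'h'
  Position 4: 'b'
  Position 3: 'f'
  Position 2: 'n'
  Position 1: 'b'
  Position 0: 'i'
Reversed: fhbfnbi

fhbfnbi


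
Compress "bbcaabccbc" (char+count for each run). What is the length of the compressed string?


Input: bbcaabccbc
Runs:
  'b' x 2 => "b2"
  'c' x 1 => "c1"
  'a' x 2 => "a2"
  'b' x 1 => "b1"
  'c' x 2 => "c2"
  'b' x 1 => "b1"
  'c' x 1 => "c1"
Compressed: "b2c1a2b1c2b1c1"
Compressed length: 14

14


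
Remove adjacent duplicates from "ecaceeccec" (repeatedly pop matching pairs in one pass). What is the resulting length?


Input: ecaceeccec
Stack-based adjacent duplicate removal:
  Read 'e': push. Stack: e
  Read 'c': push. Stack: ec
  Read 'a': push. Stack: eca
  Read 'c': push. Stack: ecac
  Read 'e': push. Stack: ecace
  Read 'e': matches stack top 'e' => pop. Stack: ecac
  Read 'c': matches stack top 'c' => pop. Stack: eca
  Read 'c': push. Stack: ecac
  Read 'e': push. Stack: ecace
  Read 'c': push. Stack: ecacec
Final stack: "ecacec" (length 6)

6


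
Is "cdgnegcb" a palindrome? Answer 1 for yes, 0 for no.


Input: cdgnegcb
Reversed: bcgengdc
  Compare pos 0 ('c') with pos 7 ('b'): MISMATCH
  Compare pos 1 ('d') with pos 6 ('c'): MISMATCH
  Compare pos 2 ('g') with pos 5 ('g'): match
  Compare pos 3 ('n') with pos 4 ('e'): MISMATCH
Result: not a palindrome

0


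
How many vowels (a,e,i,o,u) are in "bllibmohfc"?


Input: bllibmohfc
Checking each character:
  'b' at position 0: consonant
  'l' at position 1: consonant
  'l' at position 2: consonant
  'i' at position 3: vowel (running total: 1)
  'b' at position 4: consonant
  'm' at position 5: consonant
  'o' at position 6: vowel (running total: 2)
  'h' at position 7: consonant
  'f' at position 8: consonant
  'c' at position 9: consonant
Total vowels: 2

2


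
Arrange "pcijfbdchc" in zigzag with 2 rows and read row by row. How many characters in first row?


Zigzag "pcijfbdchc" into 2 rows:
Placing characters:
  'p' => row 0
  'c' => row 1
  'i' => row 0
  'j' => row 1
  'f' => row 0
  'b' => row 1
  'd' => row 0
  'c' => row 1
  'h' => row 0
  'c' => row 1
Rows:
  Row 0: "pifdh"
  Row 1: "cjbcc"
First row length: 5

5


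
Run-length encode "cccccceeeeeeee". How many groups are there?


Input: cccccceeeeeeee
Scanning for consecutive runs:
  Group 1: 'c' x 6 (positions 0-5)
  Group 2: 'e' x 8 (positions 6-13)
Total groups: 2

2


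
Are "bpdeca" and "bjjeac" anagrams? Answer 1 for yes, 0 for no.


Strings: "bpdeca", "bjjeac"
Sorted first:  abcdep
Sorted second: abcejj
Differ at position 3: 'd' vs 'e' => not anagrams

0


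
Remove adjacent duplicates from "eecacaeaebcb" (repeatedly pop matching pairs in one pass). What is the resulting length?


Input: eecacaeaebcb
Stack-based adjacent duplicate removal:
  Read 'e': push. Stack: e
  Read 'e': matches stack top 'e' => pop. Stack: (empty)
  Read 'c': push. Stack: c
  Read 'a': push. Stack: ca
  Read 'c': push. Stack: cac
  Read 'a': push. Stack: caca
  Read 'e': push. Stack: cacae
  Read 'a': push. Stack: cacaea
  Read 'e': push. Stack: cacaeae
  Read 'b': push. Stack: cacaeaeb
  Read 'c': push. Stack: cacaeaebc
  Read 'b': push. Stack: cacaeaebcb
Final stack: "cacaeaebcb" (length 10)

10


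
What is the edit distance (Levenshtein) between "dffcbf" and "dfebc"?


Computing edit distance: "dffcbf" -> "dfebc"
DP table:
           d    f    e    b    c
      0    1    2    3    4    5
  d   1    0    1    2    3    4
  f   2    1    0    1    2    3
  f   3    2    1    1    2    3
  c   4    3    2    2    2    2
  b   5    4    3    3    2    3
  f   6    5    4    4    3    3
Edit distance = dp[6][5] = 3

3


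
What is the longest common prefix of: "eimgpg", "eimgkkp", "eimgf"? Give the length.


Words: eimgpg, eimgkkp, eimgf
  Position 0: all 'e' => match
  Position 1: all 'i' => match
  Position 2: all 'm' => match
  Position 3: all 'g' => match
  Position 4: ('p', 'k', 'f') => mismatch, stop
LCP = "eimg" (length 4)

4


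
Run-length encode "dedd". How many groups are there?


Input: dedd
Scanning for consecutive runs:
  Group 1: 'd' x 1 (positions 0-0)
  Group 2: 'e' x 1 (positions 1-1)
  Group 3: 'd' x 2 (positions 2-3)
Total groups: 3

3


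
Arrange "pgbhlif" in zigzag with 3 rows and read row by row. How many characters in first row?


Zigzag "pgbhlif" into 3 rows:
Placing characters:
  'p' => row 0
  'g' => row 1
  'b' => row 2
  'h' => row 1
  'l' => row 0
  'i' => row 1
  'f' => row 2
Rows:
  Row 0: "pl"
  Row 1: "ghi"
  Row 2: "bf"
First row length: 2

2


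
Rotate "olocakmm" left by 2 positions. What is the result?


Input: "olocakmm", rotate left by 2
First 2 characters: "ol"
Remaining characters: "ocakmm"
Concatenate remaining + first: "ocakmm" + "ol" = "ocakmmol"

ocakmmol


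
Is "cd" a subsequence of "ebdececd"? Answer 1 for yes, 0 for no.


Check if "cd" is a subsequence of "ebdececd"
Greedy scan:
  Position 0 ('e'): no match needed
  Position 1 ('b'): no match needed
  Position 2 ('d'): no match needed
  Position 3 ('e'): no match needed
  Position 4 ('c'): matches sub[0] = 'c'
  Position 5 ('e'): no match needed
  Position 6 ('c'): no match needed
  Position 7 ('d'): matches sub[1] = 'd'
All 2 characters matched => is a subsequence

1


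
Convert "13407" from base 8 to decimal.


Input: "13407" in base 8
Positional expansion:
  Digit '1' (value 1) x 8^4 = 4096
  Digit '3' (value 3) x 8^3 = 1536
  Digit '4' (value 4) x 8^2 = 256
  Digit '0' (value 0) x 8^1 = 0
  Digit '7' (value 7) x 8^0 = 7
Sum = 5895

5895


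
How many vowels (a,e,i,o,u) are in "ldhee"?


Input: ldhee
Checking each character:
  'l' at position 0: consonant
  'd' at position 1: consonant
  'h' at position 2: consonant
  'e' at position 3: vowel (running total: 1)
  'e' at position 4: vowel (running total: 2)
Total vowels: 2

2


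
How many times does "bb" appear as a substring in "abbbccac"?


Searching for "bb" in "abbbccac"
Scanning each position:
  Position 0: "ab" => no
  Position 1: "bb" => MATCH
  Position 2: "bb" => MATCH
  Position 3: "bc" => no
  Position 4: "cc" => no
  Position 5: "ca" => no
  Position 6: "ac" => no
Total occurrences: 2

2


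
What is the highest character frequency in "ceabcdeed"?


Input: ceabcdeed
Character counts:
  'a': 1
  'b': 1
  'c': 2
  'd': 2
  'e': 3
Maximum frequency: 3

3


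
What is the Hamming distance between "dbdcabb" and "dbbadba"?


Comparing "dbdcabb" and "dbbadba" position by position:
  Position 0: 'd' vs 'd' => same
  Position 1: 'b' vs 'b' => same
  Position 2: 'd' vs 'b' => differ
  Position 3: 'c' vs 'a' => differ
  Position 4: 'a' vs 'd' => differ
  Position 5: 'b' vs 'b' => same
  Position 6: 'b' vs 'a' => differ
Total differences (Hamming distance): 4

4


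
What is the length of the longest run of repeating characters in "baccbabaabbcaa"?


Input: "baccbabaabbcaa"
Scanning for longest run:
  Position 1 ('a'): new char, reset run to 1
  Position 2 ('c'): new char, reset run to 1
  Position 3 ('c'): continues run of 'c', length=2
  Position 4 ('b'): new char, reset run to 1
  Position 5 ('a'): new char, reset run to 1
  Position 6 ('b'): new char, reset run to 1
  Position 7 ('a'): new char, reset run to 1
  Position 8 ('a'): continues run of 'a', length=2
  Position 9 ('b'): new char, reset run to 1
  Position 10 ('b'): continues run of 'b', length=2
  Position 11 ('c'): new char, reset run to 1
  Position 12 ('a'): new char, reset run to 1
  Position 13 ('a'): continues run of 'a', length=2
Longest run: 'c' with length 2

2


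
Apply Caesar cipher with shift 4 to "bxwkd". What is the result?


Caesar cipher: shift "bxwkd" by 4
  'b' (pos 1) + 4 = pos 5 = 'f'
  'x' (pos 23) + 4 = pos 1 = 'b'
  'w' (pos 22) + 4 = pos 0 = 'a'
  'k' (pos 10) + 4 = pos 14 = 'o'
  'd' (pos 3) + 4 = pos 7 = 'h'
Result: fbaoh

fbaoh


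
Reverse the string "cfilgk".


Input: cfilgk
Reading characters right to left:
  Position 5: 'k'
  Position 4: 'g'
  Position 3: 'l'
  Position 2: 'i'
  Position 1: 'f'
  Position 0: 'c'
Reversed: kglifc

kglifc


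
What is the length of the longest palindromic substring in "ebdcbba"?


Input: "ebdcbba"
Checking substrings for palindromes:
  [4:6] "bb" (len 2) => palindrome
Longest palindromic substring: "bb" with length 2

2


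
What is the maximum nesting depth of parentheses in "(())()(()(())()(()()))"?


Input: "(())()(()(())()(()()))"
Tracking depth:
  Position 0 '(': depth becomes 1
  Position 1 '(': depth becomes 2
  Position 2 ')': depth becomes 1
  Position 3 ')': depth becomes 0
  Position 4 '(': depth becomes 1
  Position 5 ')': depth becomes 0
  Position 6 '(': depth becomes 1
  Position 7 '(': depth becomes 2
  Position 8 ')': depth becomes 1
  Position 9 '(': depth becomes 2
  Position 10 '(': depth becomes 3
  Position 11 ')': depth becomes 2
  Position 12 ')': depth becomes 1
  Position 13 '(': depth becomes 2
  Position 14 ')': depth becomes 1
  Position 15 '(': depth becomes 2
  Position 16 '(': depth becomes 3
  Position 17 ')': depth becomes 2
  Position 18 '(': depth becomes 3
  Position 19 ')': depth becomes 2
  Position 20 ')': depth becomes 1
  Position 21 ')': depth becomes 0
Maximum depth reached: 3

3


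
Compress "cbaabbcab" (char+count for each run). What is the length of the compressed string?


Input: cbaabbcab
Runs:
  'c' x 1 => "c1"
  'b' x 1 => "b1"
  'a' x 2 => "a2"
  'b' x 2 => "b2"
  'c' x 1 => "c1"
  'a' x 1 => "a1"
  'b' x 1 => "b1"
Compressed: "c1b1a2b2c1a1b1"
Compressed length: 14

14


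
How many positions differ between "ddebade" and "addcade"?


Comparing "ddebade" and "addcade" position by position:
  Position 0: 'd' vs 'a' => DIFFER
  Position 1: 'd' vs 'd' => same
  Position 2: 'e' vs 'd' => DIFFER
  Position 3: 'b' vs 'c' => DIFFER
  Position 4: 'a' vs 'a' => same
  Position 5: 'd' vs 'd' => same
  Position 6: 'e' vs 'e' => same
Positions that differ: 3

3


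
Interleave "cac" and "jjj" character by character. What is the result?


Interleaving "cac" and "jjj":
  Position 0: 'c' from first, 'j' from second => "cj"
  Position 1: 'a' from first, 'j' from second => "aj"
  Position 2: 'c' from first, 'j' from second => "cj"
Result: cjajcj

cjajcj


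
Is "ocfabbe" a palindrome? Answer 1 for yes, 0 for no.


Input: ocfabbe
Reversed: ebbafco
  Compare pos 0 ('o') with pos 6 ('e'): MISMATCH
  Compare pos 1 ('c') with pos 5 ('b'): MISMATCH
  Compare pos 2 ('f') with pos 4 ('b'): MISMATCH
Result: not a palindrome

0


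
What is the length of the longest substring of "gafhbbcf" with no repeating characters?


Input: "gafhbbcf"
Sliding window (track last position of each char):
  Position 0 ('g'): window [0,0] length 1 -- new best
  Position 1 ('a'): window [0,1] length 2 -- new best
  Position 2 ('f'): window [0,2] length 3 -- new best
  Position 3 ('h'): window [0,3] length 4 -- new best
  Position 4 ('b'): window [0,4] length 5 -- new best
  Position 5 ('b'): repeat (last at 4), move window start to 5
  Position 5 ('b'): window [5,5] length 1
  Position 6 ('c'): window [5,6] length 2
  Position 7 ('f'): window [5,7] length 3
Longest substring with no repeats: "gafhb" with length 5

5


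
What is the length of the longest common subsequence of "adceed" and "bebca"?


LCS of "adceed" and "bebca"
DP table:
           b    e    b    c    a
      0    0    0    0    0    0
  a   0    0    0    0    0    1
  d   0    0    0    0    0    1
  c   0    0    0    0    1    1
  e   0    0    1    1    1    1
  e   0    0    1    1    1    1
  d   0    0    1    1    1    1
LCS length = dp[6][5] = 1

1


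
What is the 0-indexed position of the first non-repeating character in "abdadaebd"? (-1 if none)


Input: abdadaebd
Character frequencies:
  'a': 3
  'b': 2
  'd': 3
  'e': 1
Scanning left to right for freq == 1:
  Position 0 ('a'): freq=3, skip
  Position 1 ('b'): freq=2, skip
  Position 2 ('d'): freq=3, skip
  Position 3 ('a'): freq=3, skip
  Position 4 ('d'): freq=3, skip
  Position 5 ('a'): freq=3, skip
  Position 6 ('e'): unique! => answer = 6

6


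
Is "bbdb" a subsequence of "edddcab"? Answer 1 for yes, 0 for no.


Check if "bbdb" is a subsequence of "edddcab"
Greedy scan:
  Position 0 ('e'): no match needed
  Position 1 ('d'): no match needed
  Position 2 ('d'): no match needed
  Position 3 ('d'): no match needed
  Position 4 ('c'): no match needed
  Position 5 ('a'): no match needed
  Position 6 ('b'): matches sub[0] = 'b'
Only matched 1/4 characters => not a subsequence

0


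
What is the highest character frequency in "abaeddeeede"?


Input: abaeddeeede
Character counts:
  'a': 2
  'b': 1
  'd': 3
  'e': 5
Maximum frequency: 5

5


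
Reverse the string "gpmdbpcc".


Input: gpmdbpcc
Reading characters right to left:
  Position 7: 'c'
  Position 6: 'c'
  Position 5: 'p'
  Position 4: 'b'
  Position 3: 'd'
  Position 2: 'm'
  Position 1: 'p'
  Position 0: 'g'
Reversed: ccpbdmpg

ccpbdmpg


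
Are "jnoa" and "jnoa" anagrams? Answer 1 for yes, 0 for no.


Strings: "jnoa", "jnoa"
Sorted first:  ajno
Sorted second: ajno
Sorted forms match => anagrams

1


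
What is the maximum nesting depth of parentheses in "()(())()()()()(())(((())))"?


Input: "()(())()()()()(())(((())))"
Tracking depth:
  Position 0 '(': depth becomes 1
  Position 1 ')': depth becomes 0
  Position 2 '(': depth becomes 1
  Position 3 '(': depth becomes 2
  Position 4 ')': depth becomes 1
  Position 5 ')': depth becomes 0
  Position 6 '(': depth becomes 1
  Position 7 ')': depth becomes 0
  Position 8 '(': depth becomes 1
  Position 9 ')': depth becomes 0
  Position 10 '(': depth becomes 1
  Position 11 ')': depth becomes 0
  Position 12 '(': depth becomes 1
  Position 13 ')': depth becomes 0
  Position 14 '(': depth becomes 1
  Position 15 '(': depth becomes 2
  Position 16 ')': depth becomes 1
  Position 17 ')': depth becomes 0
  Position 18 '(': depth becomes 1
  Position 19 '(': depth becomes 2
  Position 20 '(': depth becomes 3
  Position 21 '(': depth becomes 4
  Position 22 ')': depth becomes 3
  Position 23 ')': depth becomes 2
  Position 24 ')': depth becomes 1
  Position 25 ')': depth becomes 0
Maximum depth reached: 4

4


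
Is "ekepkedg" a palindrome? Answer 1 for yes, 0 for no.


Input: ekepkedg
Reversed: gdekpeke
  Compare pos 0 ('e') with pos 7 ('g'): MISMATCH
  Compare pos 1 ('k') with pos 6 ('d'): MISMATCH
  Compare pos 2 ('e') with pos 5 ('e'): match
  Compare pos 3 ('p') with pos 4 ('k'): MISMATCH
Result: not a palindrome

0


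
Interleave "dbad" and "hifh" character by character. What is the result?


Interleaving "dbad" and "hifh":
  Position 0: 'd' from first, 'h' from second => "dh"
  Position 1: 'b' from first, 'i' from second => "bi"
  Position 2: 'a' from first, 'f' from second => "af"
  Position 3: 'd' from first, 'h' from second => "dh"
Result: dhbiafdh

dhbiafdh


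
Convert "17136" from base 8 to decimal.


Input: "17136" in base 8
Positional expansion:
  Digit '1' (value 1) x 8^4 = 4096
  Digit '7' (value 7) x 8^3 = 3584
  Digit '1' (value 1) x 8^2 = 64
  Digit '3' (value 3) x 8^1 = 24
  Digit '6' (value 6) x 8^0 = 6
Sum = 7774

7774


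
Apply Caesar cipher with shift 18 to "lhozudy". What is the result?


Caesar cipher: shift "lhozudy" by 18
  'l' (pos 11) + 18 = pos 3 = 'd'
  'h' (pos 7) + 18 = pos 25 = 'z'
  'o' (pos 14) + 18 = pos 6 = 'g'
  'z' (pos 25) + 18 = pos 17 = 'r'
  'u' (pos 20) + 18 = pos 12 = 'm'
  'd' (pos 3) + 18 = pos 21 = 'v'
  'y' (pos 24) + 18 = pos 16 = 'q'
Result: dzgrmvq

dzgrmvq


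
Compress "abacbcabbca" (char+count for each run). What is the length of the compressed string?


Input: abacbcabbca
Runs:
  'a' x 1 => "a1"
  'b' x 1 => "b1"
  'a' x 1 => "a1"
  'c' x 1 => "c1"
  'b' x 1 => "b1"
  'c' x 1 => "c1"
  'a' x 1 => "a1"
  'b' x 2 => "b2"
  'c' x 1 => "c1"
  'a' x 1 => "a1"
Compressed: "a1b1a1c1b1c1a1b2c1a1"
Compressed length: 20

20


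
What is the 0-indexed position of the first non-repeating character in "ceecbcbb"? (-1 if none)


Input: ceecbcbb
Character frequencies:
  'b': 3
  'c': 3
  'e': 2
Scanning left to right for freq == 1:
  Position 0 ('c'): freq=3, skip
  Position 1 ('e'): freq=2, skip
  Position 2 ('e'): freq=2, skip
  Position 3 ('c'): freq=3, skip
  Position 4 ('b'): freq=3, skip
  Position 5 ('c'): freq=3, skip
  Position 6 ('b'): freq=3, skip
  Position 7 ('b'): freq=3, skip
  No unique character found => answer = -1

-1


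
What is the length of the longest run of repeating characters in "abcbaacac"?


Input: "abcbaacac"
Scanning for longest run:
  Position 1 ('b'): new char, reset run to 1
  Position 2 ('c'): new char, reset run to 1
  Position 3 ('b'): new char, reset run to 1
  Position 4 ('a'): new char, reset run to 1
  Position 5 ('a'): continues run of 'a', length=2
  Position 6 ('c'): new char, reset run to 1
  Position 7 ('a'): new char, reset run to 1
  Position 8 ('c'): new char, reset run to 1
Longest run: 'a' with length 2

2


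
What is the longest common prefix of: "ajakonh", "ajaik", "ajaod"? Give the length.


Words: ajakonh, ajaik, ajaod
  Position 0: all 'a' => match
  Position 1: all 'j' => match
  Position 2: all 'a' => match
  Position 3: ('k', 'i', 'o') => mismatch, stop
LCP = "aja" (length 3)

3


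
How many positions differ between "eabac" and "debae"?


Comparing "eabac" and "debae" position by position:
  Position 0: 'e' vs 'd' => DIFFER
  Position 1: 'a' vs 'e' => DIFFER
  Position 2: 'b' vs 'b' => same
  Position 3: 'a' vs 'a' => same
  Position 4: 'c' vs 'e' => DIFFER
Positions that differ: 3

3


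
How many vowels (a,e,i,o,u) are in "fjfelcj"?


Input: fjfelcj
Checking each character:
  'f' at position 0: consonant
  'j' at position 1: consonant
  'f' at position 2: consonant
  'e' at position 3: vowel (running total: 1)
  'l' at position 4: consonant
  'c' at position 5: consonant
  'j' at position 6: consonant
Total vowels: 1

1


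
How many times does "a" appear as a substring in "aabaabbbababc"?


Searching for "a" in "aabaabbbababc"
Scanning each position:
  Position 0: "a" => MATCH
  Position 1: "a" => MATCH
  Position 2: "b" => no
  Position 3: "a" => MATCH
  Position 4: "a" => MATCH
  Position 5: "b" => no
  Position 6: "b" => no
  Position 7: "b" => no
  Position 8: "a" => MATCH
  Position 9: "b" => no
  Position 10: "a" => MATCH
  Position 11: "b" => no
  Position 12: "c" => no
Total occurrences: 6

6


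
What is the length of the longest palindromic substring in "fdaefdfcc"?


Input: "fdaefdfcc"
Checking substrings for palindromes:
  [4:7] "fdf" (len 3) => palindrome
  [7:9] "cc" (len 2) => palindrome
Longest palindromic substring: "fdf" with length 3

3


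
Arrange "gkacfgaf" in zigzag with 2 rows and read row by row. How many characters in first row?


Zigzag "gkacfgaf" into 2 rows:
Placing characters:
  'g' => row 0
  'k' => row 1
  'a' => row 0
  'c' => row 1
  'f' => row 0
  'g' => row 1
  'a' => row 0
  'f' => row 1
Rows:
  Row 0: "gafa"
  Row 1: "kcgf"
First row length: 4

4


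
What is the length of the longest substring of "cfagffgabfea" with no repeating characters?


Input: "cfagffgabfea"
Sliding window (track last position of each char):
  Position 0 ('c'): window [0,0] length 1 -- new best
  Position 1 ('f'): window [0,1] length 2 -- new best
  Position 2 ('a'): window [0,2] length 3 -- new best
  Position 3 ('g'): window [0,3] length 4 -- new best
  Position 4 ('f'): repeat (last at 1), move window start to 2
  Position 4 ('f'): window [2,4] length 3
  Position 5 ('f'): repeat (last at 4), move window start to 5
  Position 5 ('f'): window [5,5] length 1
  Position 6 ('g'): window [5,6] length 2
  Position 7 ('a'): window [5,7] length 3
  Position 8 ('b'): window [5,8] length 4
  Position 9 ('f'): repeat (last at 5), move window start to 6
  Position 9 ('f'): window [6,9] length 4
  Position 10 ('e'): window [6,10] length 5 -- new best
  Position 11 ('a'): repeat (last at 7), move window start to 8
  Position 11 ('a'): window [8,11] length 4
Longest substring with no repeats: "gabfe" with length 5

5


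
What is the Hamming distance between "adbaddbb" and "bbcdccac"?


Comparing "adbaddbb" and "bbcdccac" position by position:
  Position 0: 'a' vs 'b' => differ
  Position 1: 'd' vs 'b' => differ
  Position 2: 'b' vs 'c' => differ
  Position 3: 'a' vs 'd' => differ
  Position 4: 'd' vs 'c' => differ
  Position 5: 'd' vs 'c' => differ
  Position 6: 'b' vs 'a' => differ
  Position 7: 'b' vs 'c' => differ
Total differences (Hamming distance): 8

8


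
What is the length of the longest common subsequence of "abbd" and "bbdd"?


LCS of "abbd" and "bbdd"
DP table:
           b    b    d    d
      0    0    0    0    0
  a   0    0    0    0    0
  b   0    1    1    1    1
  b   0    1    2    2    2
  d   0    1    2    3    3
LCS length = dp[4][4] = 3

3


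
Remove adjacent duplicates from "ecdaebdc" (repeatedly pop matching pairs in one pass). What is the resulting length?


Input: ecdaebdc
Stack-based adjacent duplicate removal:
  Read 'e': push. Stack: e
  Read 'c': push. Stack: ec
  Read 'd': push. Stack: ecd
  Read 'a': push. Stack: ecda
  Read 'e': push. Stack: ecdae
  Read 'b': push. Stack: ecdaeb
  Read 'd': push. Stack: ecdaebd
  Read 'c': push. Stack: ecdaebdc
Final stack: "ecdaebdc" (length 8)

8


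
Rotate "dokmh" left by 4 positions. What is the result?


Input: "dokmh", rotate left by 4
First 4 characters: "dokm"
Remaining characters: "h"
Concatenate remaining + first: "h" + "dokm" = "hdokm"

hdokm


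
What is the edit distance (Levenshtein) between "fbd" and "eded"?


Computing edit distance: "fbd" -> "eded"
DP table:
           e    d    e    d
      0    1    2    3    4
  f   1    1    2    3    4
  b   2    2    2    3    4
  d   3    3    2    3    3
Edit distance = dp[3][4] = 3

3


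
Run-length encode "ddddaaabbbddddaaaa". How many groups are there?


Input: ddddaaabbbddddaaaa
Scanning for consecutive runs:
  Group 1: 'd' x 4 (positions 0-3)
  Group 2: 'a' x 3 (positions 4-6)
  Group 3: 'b' x 3 (positions 7-9)
  Group 4: 'd' x 4 (positions 10-13)
  Group 5: 'a' x 4 (positions 14-17)
Total groups: 5

5


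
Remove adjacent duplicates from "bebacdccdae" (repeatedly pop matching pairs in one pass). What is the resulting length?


Input: bebacdccdae
Stack-based adjacent duplicate removal:
  Read 'b': push. Stack: b
  Read 'e': push. Stack: be
  Read 'b': push. Stack: beb
  Read 'a': push. Stack: beba
  Read 'c': push. Stack: bebac
  Read 'd': push. Stack: bebacd
  Read 'c': push. Stack: bebacdc
  Read 'c': matches stack top 'c' => pop. Stack: bebacd
  Read 'd': matches stack top 'd' => pop. Stack: bebac
  Read 'a': push. Stack: bebaca
  Read 'e': push. Stack: bebacae
Final stack: "bebacae" (length 7)

7


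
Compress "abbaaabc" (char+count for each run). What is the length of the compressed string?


Input: abbaaabc
Runs:
  'a' x 1 => "a1"
  'b' x 2 => "b2"
  'a' x 3 => "a3"
  'b' x 1 => "b1"
  'c' x 1 => "c1"
Compressed: "a1b2a3b1c1"
Compressed length: 10

10


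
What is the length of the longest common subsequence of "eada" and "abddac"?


LCS of "eada" and "abddac"
DP table:
           a    b    d    d    a    c
      0    0    0    0    0    0    0
  e   0    0    0    0    0    0    0
  a   0    1    1    1    1    1    1
  d   0    1    1    2    2    2    2
  a   0    1    1    2    2    3    3
LCS length = dp[4][6] = 3

3


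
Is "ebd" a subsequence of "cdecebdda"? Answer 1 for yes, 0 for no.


Check if "ebd" is a subsequence of "cdecebdda"
Greedy scan:
  Position 0 ('c'): no match needed
  Position 1 ('d'): no match needed
  Position 2 ('e'): matches sub[0] = 'e'
  Position 3 ('c'): no match needed
  Position 4 ('e'): no match needed
  Position 5 ('b'): matches sub[1] = 'b'
  Position 6 ('d'): matches sub[2] = 'd'
  Position 7 ('d'): no match needed
  Position 8 ('a'): no match needed
All 3 characters matched => is a subsequence

1


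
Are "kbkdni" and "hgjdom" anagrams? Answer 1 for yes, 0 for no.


Strings: "kbkdni", "hgjdom"
Sorted first:  bdikkn
Sorted second: dghjmo
Differ at position 0: 'b' vs 'd' => not anagrams

0


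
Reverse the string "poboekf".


Input: poboekf
Reading characters right to left:
  Position 6: 'f'
  Position 5: 'k'
  Position 4: 'e'
  Position 3: 'o'
  Position 2: 'b'
  Position 1: 'o'
  Position 0: 'p'
Reversed: fkeobop

fkeobop


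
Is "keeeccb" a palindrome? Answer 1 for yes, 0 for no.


Input: keeeccb
Reversed: bcceeek
  Compare pos 0 ('k') with pos 6 ('b'): MISMATCH
  Compare pos 1 ('e') with pos 5 ('c'): MISMATCH
  Compare pos 2 ('e') with pos 4 ('c'): MISMATCH
Result: not a palindrome

0


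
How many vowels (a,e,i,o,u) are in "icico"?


Input: icico
Checking each character:
  'i' at position 0: vowel (running total: 1)
  'c' at position 1: consonant
  'i' at position 2: vowel (running total: 2)
  'c' at position 3: consonant
  'o' at position 4: vowel (running total: 3)
Total vowels: 3

3


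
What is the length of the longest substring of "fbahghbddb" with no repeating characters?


Input: "fbahghbddb"
Sliding window (track last position of each char):
  Position 0 ('f'): window [0,0] length 1 -- new best
  Position 1 ('b'): window [0,1] length 2 -- new best
  Position 2 ('a'): window [0,2] length 3 -- new best
  Position 3 ('h'): window [0,3] length 4 -- new best
  Position 4 ('g'): window [0,4] length 5 -- new best
  Position 5 ('h'): repeat (last at 3), move window start to 4
  Position 5 ('h'): window [4,5] length 2
  Position 6 ('b'): window [4,6] length 3
  Position 7 ('d'): window [4,7] length 4
  Position 8 ('d'): repeat (last at 7), move window start to 8
  Position 8 ('d'): window [8,8] length 1
  Position 9 ('b'): window [8,9] length 2
Longest substring with no repeats: "fbahg" with length 5

5


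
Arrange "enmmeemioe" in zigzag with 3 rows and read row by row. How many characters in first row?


Zigzag "enmmeemioe" into 3 rows:
Placing characters:
  'e' => row 0
  'n' => row 1
  'm' => row 2
  'm' => row 1
  'e' => row 0
  'e' => row 1
  'm' => row 2
  'i' => row 1
  'o' => row 0
  'e' => row 1
Rows:
  Row 0: "eeo"
  Row 1: "nmeie"
  Row 2: "mm"
First row length: 3

3


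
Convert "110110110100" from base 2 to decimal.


Input: "110110110100" in base 2
Positional expansion:
  Digit '1' (value 1) x 2^11 = 2048
  Digit '1' (value 1) x 2^10 = 1024
  Digit '0' (value 0) x 2^9 = 0
  Digit '1' (value 1) x 2^8 = 256
  Digit '1' (value 1) x 2^7 = 128
  Digit '0' (value 0) x 2^6 = 0
  Digit '1' (value 1) x 2^5 = 32
  Digit '1' (value 1) x 2^4 = 16
  Digit '0' (value 0) x 2^3 = 0
  Digit '1' (value 1) x 2^2 = 4
  Digit '0' (value 0) x 2^1 = 0
  Digit '0' (value 0) x 2^0 = 0
Sum = 3508

3508


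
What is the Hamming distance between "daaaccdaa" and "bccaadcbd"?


Comparing "daaaccdaa" and "bccaadcbd" position by position:
  Position 0: 'd' vs 'b' => differ
  Position 1: 'a' vs 'c' => differ
  Position 2: 'a' vs 'c' => differ
  Position 3: 'a' vs 'a' => same
  Position 4: 'c' vs 'a' => differ
  Position 5: 'c' vs 'd' => differ
  Position 6: 'd' vs 'c' => differ
  Position 7: 'a' vs 'b' => differ
  Position 8: 'a' vs 'd' => differ
Total differences (Hamming distance): 8

8


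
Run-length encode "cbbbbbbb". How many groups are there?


Input: cbbbbbbb
Scanning for consecutive runs:
  Group 1: 'c' x 1 (positions 0-0)
  Group 2: 'b' x 7 (positions 1-7)
Total groups: 2

2


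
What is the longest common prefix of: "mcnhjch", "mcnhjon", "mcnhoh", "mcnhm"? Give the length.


Words: mcnhjch, mcnhjon, mcnhoh, mcnhm
  Position 0: all 'm' => match
  Position 1: all 'c' => match
  Position 2: all 'n' => match
  Position 3: all 'h' => match
  Position 4: ('j', 'j', 'o', 'm') => mismatch, stop
LCP = "mcnh" (length 4)

4


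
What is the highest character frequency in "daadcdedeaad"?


Input: daadcdedeaad
Character counts:
  'a': 4
  'c': 1
  'd': 5
  'e': 2
Maximum frequency: 5

5


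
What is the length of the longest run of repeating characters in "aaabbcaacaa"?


Input: "aaabbcaacaa"
Scanning for longest run:
  Position 1 ('a'): continues run of 'a', length=2
  Position 2 ('a'): continues run of 'a', length=3
  Position 3 ('b'): new char, reset run to 1
  Position 4 ('b'): continues run of 'b', length=2
  Position 5 ('c'): new char, reset run to 1
  Position 6 ('a'): new char, reset run to 1
  Position 7 ('a'): continues run of 'a', length=2
  Position 8 ('c'): new char, reset run to 1
  Position 9 ('a'): new char, reset run to 1
  Position 10 ('a'): continues run of 'a', length=2
Longest run: 'a' with length 3

3


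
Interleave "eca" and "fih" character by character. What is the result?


Interleaving "eca" and "fih":
  Position 0: 'e' from first, 'f' from second => "ef"
  Position 1: 'c' from first, 'i' from second => "ci"
  Position 2: 'a' from first, 'h' from second => "ah"
Result: efciah

efciah


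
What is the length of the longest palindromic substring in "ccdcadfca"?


Input: "ccdcadfca"
Checking substrings for palindromes:
  [1:4] "cdc" (len 3) => palindrome
  [0:2] "cc" (len 2) => palindrome
Longest palindromic substring: "cdc" with length 3

3


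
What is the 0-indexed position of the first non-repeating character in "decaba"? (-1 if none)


Input: decaba
Character frequencies:
  'a': 2
  'b': 1
  'c': 1
  'd': 1
  'e': 1
Scanning left to right for freq == 1:
  Position 0 ('d'): unique! => answer = 0

0


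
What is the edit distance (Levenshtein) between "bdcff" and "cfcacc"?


Computing edit distance: "bdcff" -> "cfcacc"
DP table:
           c    f    c    a    c    c
      0    1    2    3    4    5    6
  b   1    1    2    3    4    5    6
  d   2    2    2    3    4    5    6
  c   3    2    3    2    3    4    5
  f   4    3    2    3    3    4    5
  f   5    4    3    3    4    4    5
Edit distance = dp[5][6] = 5

5


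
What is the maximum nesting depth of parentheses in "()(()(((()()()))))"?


Input: "()(()(((()()()))))"
Tracking depth:
  Position 0 '(': depth becomes 1
  Position 1 ')': depth becomes 0
  Position 2 '(': depth becomes 1
  Position 3 '(': depth becomes 2
  Position 4 ')': depth becomes 1
  Position 5 '(': depth becomes 2
  Position 6 '(': depth becomes 3
  Position 7 '(': depth becomes 4
  Position 8 '(': depth becomes 5
  Position 9 ')': depth becomes 4
  Position 10 '(': depth becomes 5
  Position 11 ')': depth becomes 4
  Position 12 '(': depth becomes 5
  Position 13 ')': depth becomes 4
  Position 14 ')': depth becomes 3
  Position 15 ')': depth becomes 2
  Position 16 ')': depth becomes 1
  Position 17 ')': depth becomes 0
Maximum depth reached: 5

5


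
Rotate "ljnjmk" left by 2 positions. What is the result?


Input: "ljnjmk", rotate left by 2
First 2 characters: "lj"
Remaining characters: "njmk"
Concatenate remaining + first: "njmk" + "lj" = "njmklj"

njmklj


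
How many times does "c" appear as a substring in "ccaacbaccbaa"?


Searching for "c" in "ccaacbaccbaa"
Scanning each position:
  Position 0: "c" => MATCH
  Position 1: "c" => MATCH
  Position 2: "a" => no
  Position 3: "a" => no
  Position 4: "c" => MATCH
  Position 5: "b" => no
  Position 6: "a" => no
  Position 7: "c" => MATCH
  Position 8: "c" => MATCH
  Position 9: "b" => no
  Position 10: "a" => no
  Position 11: "a" => no
Total occurrences: 5

5


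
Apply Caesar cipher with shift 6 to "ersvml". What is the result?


Caesar cipher: shift "ersvml" by 6
  'e' (pos 4) + 6 = pos 10 = 'k'
  'r' (pos 17) + 6 = pos 23 = 'x'
  's' (pos 18) + 6 = pos 24 = 'y'
  'v' (pos 21) + 6 = pos 1 = 'b'
  'm' (pos 12) + 6 = pos 18 = 's'
  'l' (pos 11) + 6 = pos 17 = 'r'
Result: kxybsr

kxybsr


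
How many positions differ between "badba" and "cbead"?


Comparing "badba" and "cbead" position by position:
  Position 0: 'b' vs 'c' => DIFFER
  Position 1: 'a' vs 'b' => DIFFER
  Position 2: 'd' vs 'e' => DIFFER
  Position 3: 'b' vs 'a' => DIFFER
  Position 4: 'a' vs 'd' => DIFFER
Positions that differ: 5

5


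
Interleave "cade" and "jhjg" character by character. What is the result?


Interleaving "cade" and "jhjg":
  Position 0: 'c' from first, 'j' from second => "cj"
  Position 1: 'a' from first, 'h' from second => "ah"
  Position 2: 'd' from first, 'j' from second => "dj"
  Position 3: 'e' from first, 'g' from second => "eg"
Result: cjahdjeg

cjahdjeg


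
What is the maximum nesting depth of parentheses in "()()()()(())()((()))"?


Input: "()()()()(())()((()))"
Tracking depth:
  Position 0 '(': depth becomes 1
  Position 1 ')': depth becomes 0
  Position 2 '(': depth becomes 1
  Position 3 ')': depth becomes 0
  Position 4 '(': depth becomes 1
  Position 5 ')': depth becomes 0
  Position 6 '(': depth becomes 1
  Position 7 ')': depth becomes 0
  Position 8 '(': depth becomes 1
  Position 9 '(': depth becomes 2
  Position 10 ')': depth becomes 1
  Position 11 ')': depth becomes 0
  Position 12 '(': depth becomes 1
  Position 13 ')': depth becomes 0
  Position 14 '(': depth becomes 1
  Position 15 '(': depth becomes 2
  Position 16 '(': depth becomes 3
  Position 17 ')': depth becomes 2
  Position 18 ')': depth becomes 1
  Position 19 ')': depth becomes 0
Maximum depth reached: 3

3


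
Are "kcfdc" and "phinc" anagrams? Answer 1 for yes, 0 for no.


Strings: "kcfdc", "phinc"
Sorted first:  ccdfk
Sorted second: chinp
Differ at position 1: 'c' vs 'h' => not anagrams

0


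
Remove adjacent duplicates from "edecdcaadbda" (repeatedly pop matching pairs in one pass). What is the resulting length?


Input: edecdcaadbda
Stack-based adjacent duplicate removal:
  Read 'e': push. Stack: e
  Read 'd': push. Stack: ed
  Read 'e': push. Stack: ede
  Read 'c': push. Stack: edec
  Read 'd': push. Stack: edecd
  Read 'c': push. Stack: edecdc
  Read 'a': push. Stack: edecdca
  Read 'a': matches stack top 'a' => pop. Stack: edecdc
  Read 'd': push. Stack: edecdcd
  Read 'b': push. Stack: edecdcdb
  Read 'd': push. Stack: edecdcdbd
  Read 'a': push. Stack: edecdcdbda
Final stack: "edecdcdbda" (length 10)

10


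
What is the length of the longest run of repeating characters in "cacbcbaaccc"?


Input: "cacbcbaaccc"
Scanning for longest run:
  Position 1 ('a'): new char, reset run to 1
  Position 2 ('c'): new char, reset run to 1
  Position 3 ('b'): new char, reset run to 1
  Position 4 ('c'): new char, reset run to 1
  Position 5 ('b'): new char, reset run to 1
  Position 6 ('a'): new char, reset run to 1
  Position 7 ('a'): continues run of 'a', length=2
  Position 8 ('c'): new char, reset run to 1
  Position 9 ('c'): continues run of 'c', length=2
  Position 10 ('c'): continues run of 'c', length=3
Longest run: 'c' with length 3

3
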